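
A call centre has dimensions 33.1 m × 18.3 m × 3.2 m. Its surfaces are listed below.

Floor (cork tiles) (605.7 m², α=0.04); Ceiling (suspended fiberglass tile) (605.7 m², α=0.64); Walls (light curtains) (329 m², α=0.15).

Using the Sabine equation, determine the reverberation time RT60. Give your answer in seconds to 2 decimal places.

0.68 seconds

Summing Sᵢαᵢ: 24.228 + 387.648 + 49.350 → A = 461.226 sabins.
Volume V = 33.1 × 18.3 × 3.2 = 1938.336 m³.
RT60 = 0.161 · V / A = 0.161 × 1938.336 / 461.226 = 0.68 s.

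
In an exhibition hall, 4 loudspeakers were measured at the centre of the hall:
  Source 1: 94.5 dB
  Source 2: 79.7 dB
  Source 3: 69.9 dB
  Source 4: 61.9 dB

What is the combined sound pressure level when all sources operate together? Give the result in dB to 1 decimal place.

Sum in the linear (power) domain: Σ 10^(Lᵢ/10) = 10^(94.5/10) + 10^(79.7/10) + 10^(69.9/10) + 10^(61.9/10) = 2.923e+09.
Combined level = 10 log₁₀(2.923e+09) = 94.7 dB.

94.7 dB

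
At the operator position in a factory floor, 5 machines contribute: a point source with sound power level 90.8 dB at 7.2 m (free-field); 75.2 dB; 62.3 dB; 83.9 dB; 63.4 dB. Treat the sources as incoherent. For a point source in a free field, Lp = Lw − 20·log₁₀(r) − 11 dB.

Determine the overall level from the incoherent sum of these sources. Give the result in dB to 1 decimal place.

84.5 dB

Source at 7.2 m: Lp = 90.8 − 20·log₁₀(7.2) − 11 = 62.7 dB.
Converting to relative power and adding: 10^(62.7/10) + 10^(75.2/10) + 10^(62.3/10) + 10^(83.9/10) + 10^(63.4/10) = 2.843e+08.
L_total = 10·log₁₀(2.843e+08) = 84.5 dB.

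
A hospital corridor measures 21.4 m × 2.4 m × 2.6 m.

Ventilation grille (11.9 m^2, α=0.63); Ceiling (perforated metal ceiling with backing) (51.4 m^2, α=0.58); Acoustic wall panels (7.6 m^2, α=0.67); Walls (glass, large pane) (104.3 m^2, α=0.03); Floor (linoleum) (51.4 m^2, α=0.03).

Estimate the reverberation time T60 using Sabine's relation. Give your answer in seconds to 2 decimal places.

Total absorption A = 11.9×0.63 + 51.4×0.58 + 7.6×0.67 + 104.3×0.03 + 51.4×0.03
  = 7.497 + 29.812 + 5.092 + 3.129 + 1.542 = 47.072 m^2 sabins.
Room volume: 133.536 m³.
RT60 = 0.161 · V / A = 0.161 × 133.536 / 47.072 = 0.46 s.

0.46 seconds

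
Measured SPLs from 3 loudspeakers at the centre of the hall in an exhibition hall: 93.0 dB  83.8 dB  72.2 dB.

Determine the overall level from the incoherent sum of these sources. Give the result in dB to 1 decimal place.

93.5 dB

Sum in the linear (power) domain: Σ 10^(Lᵢ/10) = 10^(93.0/10) + 10^(83.8/10) + 10^(72.2/10) = 2.252e+09.
Back to dB: 10·log₁₀ Σ = 93.5 dB.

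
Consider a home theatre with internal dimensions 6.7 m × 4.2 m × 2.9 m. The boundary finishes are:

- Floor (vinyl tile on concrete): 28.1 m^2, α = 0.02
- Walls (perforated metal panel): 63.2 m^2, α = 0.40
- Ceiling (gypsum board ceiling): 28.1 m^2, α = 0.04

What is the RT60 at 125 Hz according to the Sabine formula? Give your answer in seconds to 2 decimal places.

0.49 s

Total absorption A = 28.1*0.02 + 63.2*0.40 + 28.1*0.04
  = 0.562 + 25.280 + 1.124 = 26.966 m^2 sabins.
V = 6.7·4.2·2.9 = 81.606 m³.
T = 0.161 V/A = 0.161·81.606/26.966 = 0.49 s.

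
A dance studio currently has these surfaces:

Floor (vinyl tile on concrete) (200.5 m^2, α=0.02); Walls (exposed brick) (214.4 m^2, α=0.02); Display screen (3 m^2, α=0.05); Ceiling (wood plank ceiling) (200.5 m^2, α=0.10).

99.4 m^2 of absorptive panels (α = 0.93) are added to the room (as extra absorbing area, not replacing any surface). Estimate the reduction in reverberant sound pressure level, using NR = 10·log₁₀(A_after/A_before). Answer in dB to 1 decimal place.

Total absorption A_before = 200.5*0.02 + 214.4*0.02 + 3*0.05 + 200.5*0.10
  = 4.010 + 4.288 + 0.150 + 20.050 = 28.498 m^2 sabins.
Treatment contributes 99.4·0.93 = 92.442 sabins.
New total A_after = 120.940 sabins.
NR = 10·log₁₀(120.940/28.498) = 6.3 dB.

6.3 dB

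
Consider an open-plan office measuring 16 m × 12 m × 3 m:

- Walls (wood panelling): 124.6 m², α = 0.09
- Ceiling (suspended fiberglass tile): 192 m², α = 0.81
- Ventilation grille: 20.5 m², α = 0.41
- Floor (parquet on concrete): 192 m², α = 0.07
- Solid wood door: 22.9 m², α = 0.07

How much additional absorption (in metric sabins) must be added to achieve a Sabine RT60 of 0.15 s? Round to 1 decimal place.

Equivalent absorption area: A₁ = 124.6*0.09 + 192*0.81 + 20.5*0.41 + 192*0.07 + 22.9*0.07 = 190.182 m².
V = 576 m³. Required absorption A₂ = 0.161 × 576 / 0.15 = 618.240 sabins.
Shortfall: 618.240 − 190.182 = 428.1 sabins.

428.1 sabins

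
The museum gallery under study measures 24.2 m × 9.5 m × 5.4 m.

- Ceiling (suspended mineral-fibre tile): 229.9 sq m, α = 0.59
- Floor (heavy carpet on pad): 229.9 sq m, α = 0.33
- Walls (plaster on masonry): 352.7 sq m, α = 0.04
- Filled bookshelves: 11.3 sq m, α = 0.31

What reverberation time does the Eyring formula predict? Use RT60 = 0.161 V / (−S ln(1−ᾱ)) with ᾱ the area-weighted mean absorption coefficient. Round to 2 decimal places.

0.74 s

S = Σ Sᵢ = 823.8 sq m.
Absorption A = 229.9×0.59 + 229.9×0.33 + 352.7×0.04 + 11.3×0.31 = 229.119 sabins.
Mean coefficient ᾱ = A/S = 0.2781.
Eyring denominator: −S ln(1−ᾱ) = 268.451.
V = 24.2 × 9.5 × 5.4 = 1241.46 m³.
RT60 = 0.161 × 1241.46 / 268.451 = 0.74 s.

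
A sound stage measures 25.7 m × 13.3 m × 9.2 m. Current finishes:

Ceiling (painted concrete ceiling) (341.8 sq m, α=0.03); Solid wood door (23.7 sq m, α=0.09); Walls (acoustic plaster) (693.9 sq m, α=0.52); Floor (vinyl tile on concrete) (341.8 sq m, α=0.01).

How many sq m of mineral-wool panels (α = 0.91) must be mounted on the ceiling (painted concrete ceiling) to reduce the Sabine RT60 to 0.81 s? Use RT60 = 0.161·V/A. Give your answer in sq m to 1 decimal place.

Equivalent absorption area: A₁ = 341.8·0.03 + 23.7·0.09 + 693.9·0.52 + 341.8·0.01 = 376.633 sq m.
Required A₂ = 0.161·3144.652/0.81 = 625.048 sabins.
Absorption to add: 625.048 − 376.633 = 248.415 sabins.
Each sq m of panel replacing the ceiling (painted concrete ceiling) adds (0.91 − 0.03) = 0.88 sabins.
Area = ΔA/Δα = 248.415/0.88 = 282.3 sq m.

282.3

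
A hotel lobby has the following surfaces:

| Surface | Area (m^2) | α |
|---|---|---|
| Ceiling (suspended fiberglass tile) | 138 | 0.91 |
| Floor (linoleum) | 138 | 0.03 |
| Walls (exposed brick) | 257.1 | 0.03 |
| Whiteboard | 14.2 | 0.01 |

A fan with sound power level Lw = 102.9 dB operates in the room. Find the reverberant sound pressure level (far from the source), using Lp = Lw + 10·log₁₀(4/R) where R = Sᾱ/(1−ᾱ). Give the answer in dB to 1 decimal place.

A = 137.575 sabins; S = 547.3 m^2.
ᾱ = 0.2514, so room constant R = A/(1−ᾱ) = 183.776 m^2.
Lp = 102.9 + 10·log₁₀(4/183.776) = 102.9 + (-16.62) = 86.3 dB.

86.3 dB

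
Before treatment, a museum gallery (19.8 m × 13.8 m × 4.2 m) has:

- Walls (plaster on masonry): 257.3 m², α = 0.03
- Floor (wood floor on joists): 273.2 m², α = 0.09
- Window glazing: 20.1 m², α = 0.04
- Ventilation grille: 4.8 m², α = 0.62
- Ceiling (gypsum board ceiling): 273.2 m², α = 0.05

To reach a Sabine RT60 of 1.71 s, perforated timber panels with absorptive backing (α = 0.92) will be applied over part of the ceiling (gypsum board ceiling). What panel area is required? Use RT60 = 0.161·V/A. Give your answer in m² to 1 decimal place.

A₁ = Σ Sᵢαᵢ = 257.3×0.03 + 273.2×0.09 + 20.1×0.04 + 4.8×0.62 + 273.2×0.05 = 49.747 sabins.
V = 1147.608 m³. Target absorption A₂ = 0.161 × 1147.608 / 1.71 = 108.050 sabins.
Absorption to add: 108.050 − 49.747 = 58.303 sabins.
Net gain per m²: Δα = 0.92 − 0.05 = 0.87.
Area = ΔA/Δα = 58.303/0.87 = 67.0 m².

67.0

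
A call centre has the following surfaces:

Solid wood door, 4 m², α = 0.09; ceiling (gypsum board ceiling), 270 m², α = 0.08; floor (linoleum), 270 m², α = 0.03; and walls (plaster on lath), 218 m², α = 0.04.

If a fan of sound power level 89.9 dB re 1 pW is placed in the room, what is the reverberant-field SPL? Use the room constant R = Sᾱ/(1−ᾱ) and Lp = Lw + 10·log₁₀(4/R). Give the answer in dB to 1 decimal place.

79.8 dB

Σ(Sᵢαᵢ) = 4×0.09 + 270×0.08 + 270×0.03 + 218×0.04 = 38.780; total area S = 762.0 m².
ᾱ = 38.780/762.0 = 0.0509; R = Sᾱ/(1−ᾱ) = 38.780/(1−0.0509) = 40.860 m².
Lp = 89.9 + 10·log₁₀(4/40.860) = 89.9 + (-10.09) = 79.8 dB.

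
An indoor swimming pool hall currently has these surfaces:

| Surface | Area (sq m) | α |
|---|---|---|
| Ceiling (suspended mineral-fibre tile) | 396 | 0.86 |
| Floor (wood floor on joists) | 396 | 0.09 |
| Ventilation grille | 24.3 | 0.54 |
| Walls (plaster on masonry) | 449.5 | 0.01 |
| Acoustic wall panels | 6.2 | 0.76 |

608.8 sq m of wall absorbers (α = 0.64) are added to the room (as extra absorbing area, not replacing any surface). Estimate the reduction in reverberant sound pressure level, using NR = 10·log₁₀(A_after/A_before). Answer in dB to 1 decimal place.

3.0 dB

Equivalent absorption area: A_before = 396*0.86 + 396*0.09 + 24.3*0.54 + 449.5*0.01 + 6.2*0.76 = 398.529 sq m.
Added absorption = 608.8 × 0.64 = 389.632 sabins.
New total A_after = 788.161 sabins.
NR = 10·log₁₀(788.161/398.529) = 3.0 dB.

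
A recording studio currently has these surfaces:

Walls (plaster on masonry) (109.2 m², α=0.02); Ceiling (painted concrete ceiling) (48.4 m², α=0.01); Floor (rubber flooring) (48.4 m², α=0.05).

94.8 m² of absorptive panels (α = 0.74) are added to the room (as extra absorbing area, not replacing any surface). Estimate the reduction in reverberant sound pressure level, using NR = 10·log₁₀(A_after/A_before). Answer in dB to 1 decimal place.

11.7 dB

A_before = Σ Sᵢαᵢ = 109.2·0.02 + 48.4·0.01 + 48.4·0.05 = 5.088 sabins.
Treatment contributes 94.8·0.74 = 70.152 sabins.
A_after = 5.088 + 70.152 = 75.240 sabins.
NR = 10·log₁₀(75.240/5.088) = 11.7 dB.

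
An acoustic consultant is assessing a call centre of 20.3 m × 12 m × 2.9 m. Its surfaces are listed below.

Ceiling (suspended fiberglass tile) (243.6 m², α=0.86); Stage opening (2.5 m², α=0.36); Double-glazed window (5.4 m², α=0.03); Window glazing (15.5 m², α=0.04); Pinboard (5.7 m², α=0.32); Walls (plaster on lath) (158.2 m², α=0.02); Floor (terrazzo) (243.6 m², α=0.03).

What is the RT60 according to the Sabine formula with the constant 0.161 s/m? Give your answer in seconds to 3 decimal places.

Summing Sᵢαᵢ: 209.496 + 0.900 + 0.162 + 0.620 + 1.824 + 3.164 + 7.308 → A = 223.474 sabins.
Volume V = 20.3 × 12 × 2.9 = 706.44 m³.
RT60 = 0.161 · V / A = 0.161 × 706.44 / 223.474 = 0.509 s.

0.509 s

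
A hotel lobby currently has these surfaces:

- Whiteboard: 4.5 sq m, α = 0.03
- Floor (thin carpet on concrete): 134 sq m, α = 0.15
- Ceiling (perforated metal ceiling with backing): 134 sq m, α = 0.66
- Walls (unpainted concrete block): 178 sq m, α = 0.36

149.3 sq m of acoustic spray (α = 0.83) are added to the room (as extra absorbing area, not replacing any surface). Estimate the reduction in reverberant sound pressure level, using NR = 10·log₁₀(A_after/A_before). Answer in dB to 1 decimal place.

2.3 dB

Total absorption A_before = 4.5·0.03 + 134·0.15 + 134·0.66 + 178·0.36
  = 0.135 + 20.100 + 88.440 + 64.080 = 172.755 sq m sabins.
Added absorption = 149.3 × 0.83 = 123.919 sabins.
A_after = 172.755 + 123.919 = 296.674 sabins.
Reduction = 10 log₁₀(A_after/A_before) = 10 log₁₀(1.7173) = 2.3 dB.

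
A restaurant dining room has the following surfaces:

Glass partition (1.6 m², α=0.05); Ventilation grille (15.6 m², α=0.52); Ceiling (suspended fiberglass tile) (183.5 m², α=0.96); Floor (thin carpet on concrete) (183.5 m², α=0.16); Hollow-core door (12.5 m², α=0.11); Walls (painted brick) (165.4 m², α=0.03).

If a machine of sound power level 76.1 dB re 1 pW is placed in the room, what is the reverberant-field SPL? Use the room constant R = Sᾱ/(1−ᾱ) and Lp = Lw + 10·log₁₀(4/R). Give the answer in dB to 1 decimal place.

56.5 dB

Σ(Sᵢαᵢ) = 1.6×0.05 + 15.6×0.52 + 183.5×0.96 + 183.5×0.16 + 12.5×0.11 + 165.4×0.03 = 220.049; total area S = 562.1 m².
ᾱ = 0.3915, so room constant R = A/(1−ᾱ) = 361.625 m².
Lp = Lw + 10 log₁₀(4/R) = 76.1 -19.56 = 56.5 dB.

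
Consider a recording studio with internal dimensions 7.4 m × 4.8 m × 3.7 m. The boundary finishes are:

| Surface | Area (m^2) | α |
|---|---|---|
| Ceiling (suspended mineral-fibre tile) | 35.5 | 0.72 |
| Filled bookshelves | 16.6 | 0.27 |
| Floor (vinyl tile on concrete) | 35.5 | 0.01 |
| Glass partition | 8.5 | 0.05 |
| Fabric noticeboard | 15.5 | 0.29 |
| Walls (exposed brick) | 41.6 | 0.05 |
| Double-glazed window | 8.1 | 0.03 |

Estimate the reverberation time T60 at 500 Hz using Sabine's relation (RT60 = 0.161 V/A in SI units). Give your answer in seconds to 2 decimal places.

0.56 s

Summing Sᵢαᵢ: 25.560 + 4.482 + 0.355 + 0.425 + 4.495 + 2.080 + 0.243 → A = 37.640 sabins.
Room volume: 131.424 m³.
T = 0.161 V/A = 0.161·131.424/37.640 = 0.56 s.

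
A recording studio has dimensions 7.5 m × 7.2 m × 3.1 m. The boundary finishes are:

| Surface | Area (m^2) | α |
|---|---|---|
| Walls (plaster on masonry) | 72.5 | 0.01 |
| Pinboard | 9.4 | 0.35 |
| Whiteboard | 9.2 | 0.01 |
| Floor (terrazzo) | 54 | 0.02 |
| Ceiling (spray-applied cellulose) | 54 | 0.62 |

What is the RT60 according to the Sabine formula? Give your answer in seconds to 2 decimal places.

0.70 s

A = Σ Sᵢαᵢ = 72.5·0.01 + 9.4·0.35 + 9.2·0.01 + 54·0.02 + 54·0.62 = 38.667 sabins.
V = 7.5·7.2·3.1 = 167.4 m³.
T = 0.161 V/A = 0.161·167.4/38.667 = 0.70 s.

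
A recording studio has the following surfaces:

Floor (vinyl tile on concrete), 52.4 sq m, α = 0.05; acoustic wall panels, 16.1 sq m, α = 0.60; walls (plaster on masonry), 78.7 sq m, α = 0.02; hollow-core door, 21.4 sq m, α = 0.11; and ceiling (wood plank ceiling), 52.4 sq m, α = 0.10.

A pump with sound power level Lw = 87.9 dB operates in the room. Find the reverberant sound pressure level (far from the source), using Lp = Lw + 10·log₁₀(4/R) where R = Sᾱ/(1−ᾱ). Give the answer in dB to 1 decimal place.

80.2 dB

Σ(Sᵢαᵢ) = 52.4×0.05 + 16.1×0.60 + 78.7×0.02 + 21.4×0.11 + 52.4×0.10 = 21.448; total area S = 221.0 sq m.
ᾱ = 0.0970, so room constant R = A/(1−ᾱ) = 23.752 sq m.
Lp = Lw + 10 log₁₀(4/R) = 87.9 -7.74 = 80.2 dB.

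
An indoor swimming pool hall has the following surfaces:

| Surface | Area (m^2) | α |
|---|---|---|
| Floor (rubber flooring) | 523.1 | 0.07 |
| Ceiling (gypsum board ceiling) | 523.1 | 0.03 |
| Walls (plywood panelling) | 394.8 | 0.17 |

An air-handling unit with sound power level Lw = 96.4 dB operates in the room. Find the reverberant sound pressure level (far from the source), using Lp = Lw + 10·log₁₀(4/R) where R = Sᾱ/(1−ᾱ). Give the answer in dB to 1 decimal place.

81.3 dB

A = 119.426 sabins; S = 1441.0 m^2.
ᾱ = 0.0829, so room constant R = A/(1−ᾱ) = 130.221 m^2.
Lp = Lw + 10 log₁₀(4/R) = 96.4 -15.13 = 81.3 dB.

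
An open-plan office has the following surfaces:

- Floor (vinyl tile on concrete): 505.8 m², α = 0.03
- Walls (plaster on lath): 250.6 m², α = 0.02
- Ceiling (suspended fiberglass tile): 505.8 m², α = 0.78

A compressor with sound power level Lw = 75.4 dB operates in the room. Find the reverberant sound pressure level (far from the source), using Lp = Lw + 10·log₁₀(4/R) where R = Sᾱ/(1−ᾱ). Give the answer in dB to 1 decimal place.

53.5 dB

A = 414.710 sabins; S = 1262.2 m².
ᾱ = 0.3286, so room constant R = A/(1−ᾱ) = 617.679 m².
Lp = Lw + 10 log₁₀(4/R) = 75.4 -21.89 = 53.5 dB.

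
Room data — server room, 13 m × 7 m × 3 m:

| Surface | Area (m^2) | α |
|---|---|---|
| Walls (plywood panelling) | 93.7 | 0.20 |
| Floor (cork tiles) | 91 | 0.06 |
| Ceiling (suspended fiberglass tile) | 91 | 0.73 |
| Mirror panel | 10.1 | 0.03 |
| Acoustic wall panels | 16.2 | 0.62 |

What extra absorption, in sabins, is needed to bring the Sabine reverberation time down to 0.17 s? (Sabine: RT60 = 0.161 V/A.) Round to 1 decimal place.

Summing Sᵢαᵢ: 18.740 + 5.460 + 66.430 + 0.303 + 10.044 → A₁ = 100.977 sabins.
For T = 0.17 s, need A₂ = 0.161·V/T = 0.161·273/0.17 = 258.547 sabins.
Shortfall: 258.547 − 100.977 = 157.6 sabins.

157.6 sabins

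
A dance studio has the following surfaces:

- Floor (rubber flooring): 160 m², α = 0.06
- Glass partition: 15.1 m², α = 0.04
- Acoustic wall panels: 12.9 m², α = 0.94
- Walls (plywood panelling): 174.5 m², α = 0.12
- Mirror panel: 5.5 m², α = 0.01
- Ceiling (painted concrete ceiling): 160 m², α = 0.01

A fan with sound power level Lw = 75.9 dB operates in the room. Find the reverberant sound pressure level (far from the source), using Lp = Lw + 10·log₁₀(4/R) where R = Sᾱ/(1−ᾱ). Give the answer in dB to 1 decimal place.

A = 44.925 sabins; S = 528.0 m².
ᾱ = 0.0851, so room constant R = A/(1−ᾱ) = 49.104 m².
Lp = Lw + 10 log₁₀(4/R) = 75.9 -10.89 = 65.0 dB.

65.0 dB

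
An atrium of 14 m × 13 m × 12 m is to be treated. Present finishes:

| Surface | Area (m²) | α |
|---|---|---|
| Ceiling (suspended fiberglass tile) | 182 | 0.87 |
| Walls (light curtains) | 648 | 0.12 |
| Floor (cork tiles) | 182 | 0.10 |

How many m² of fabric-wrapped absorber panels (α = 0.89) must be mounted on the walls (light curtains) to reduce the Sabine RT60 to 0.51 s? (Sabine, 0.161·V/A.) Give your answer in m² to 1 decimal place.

A₁ = Σ Sᵢαᵢ = 182*0.87 + 648*0.12 + 182*0.10 = 254.300 sabins.
Required A₂ = 0.161·2184/0.51 = 689.459 sabins.
ΔA needed = 689.459 − 254.300 = 435.159 sabins.
Net gain per m²: Δα = 0.89 − 0.12 = 0.77.
Area = ΔA/Δα = 435.159/0.77 = 565.1 m².

565.1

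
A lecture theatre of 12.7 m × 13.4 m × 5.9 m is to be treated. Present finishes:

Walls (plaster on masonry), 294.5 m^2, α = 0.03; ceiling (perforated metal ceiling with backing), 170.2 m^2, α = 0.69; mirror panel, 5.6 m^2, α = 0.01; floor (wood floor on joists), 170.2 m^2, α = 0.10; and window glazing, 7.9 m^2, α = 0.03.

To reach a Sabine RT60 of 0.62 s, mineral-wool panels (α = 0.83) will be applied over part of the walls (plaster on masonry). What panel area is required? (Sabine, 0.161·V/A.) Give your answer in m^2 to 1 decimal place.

146.4

A₁ = Σ Sᵢαᵢ = 294.5*0.03 + 170.2*0.69 + 5.6*0.01 + 170.2*0.10 + 7.9*0.03 = 143.586 sabins.
Required A₂ = 0.161·1004.062/0.62 = 260.732 sabins.
Absorption to add: 260.732 − 143.586 = 117.146 sabins.
Net gain per m^2: Δα = 0.83 − 0.03 = 0.80.
Area = ΔA/Δα = 117.146/0.80 = 146.4 m^2.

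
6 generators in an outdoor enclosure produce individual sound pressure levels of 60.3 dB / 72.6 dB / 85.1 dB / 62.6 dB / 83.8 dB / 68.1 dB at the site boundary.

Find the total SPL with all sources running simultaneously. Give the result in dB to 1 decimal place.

87.7 dB

Converting to relative power and adding: 10^(60.3/10) + 10^(72.6/10) + 10^(85.1/10) + 10^(62.6/10) + 10^(83.8/10) + 10^(68.1/10) = 5.91e+08.
Back to dB: 10·log₁₀ Σ = 87.7 dB.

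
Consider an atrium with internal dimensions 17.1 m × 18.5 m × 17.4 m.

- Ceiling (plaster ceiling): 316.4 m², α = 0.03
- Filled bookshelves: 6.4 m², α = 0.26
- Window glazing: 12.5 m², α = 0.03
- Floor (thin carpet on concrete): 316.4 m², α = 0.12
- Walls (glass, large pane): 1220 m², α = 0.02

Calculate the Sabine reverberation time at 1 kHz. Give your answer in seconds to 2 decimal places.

11.99 s

Summing Sᵢαᵢ: 9.492 + 1.664 + 0.375 + 37.968 + 24.400 → A = 73.899 sabins.
V = 17.1·18.5·17.4 = 5504.49 m³.
Sabine: RT60 = 0.161 × 5504.49 / 73.899 = 11.99 s.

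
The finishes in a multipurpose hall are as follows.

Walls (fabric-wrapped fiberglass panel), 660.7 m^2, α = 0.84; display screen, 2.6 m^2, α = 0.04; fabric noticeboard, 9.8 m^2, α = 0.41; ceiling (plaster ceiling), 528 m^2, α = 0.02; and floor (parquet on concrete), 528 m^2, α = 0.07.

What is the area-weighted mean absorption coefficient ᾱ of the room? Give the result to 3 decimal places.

S = Σ Sᵢ = 660.7 + 2.6 + 9.8 + 528 + 528 = 1729.1 m^2.
Weighted sum Σ Sα = 606.630.
ᾱ = 606.630 / 1729.1 = 0.351.

0.351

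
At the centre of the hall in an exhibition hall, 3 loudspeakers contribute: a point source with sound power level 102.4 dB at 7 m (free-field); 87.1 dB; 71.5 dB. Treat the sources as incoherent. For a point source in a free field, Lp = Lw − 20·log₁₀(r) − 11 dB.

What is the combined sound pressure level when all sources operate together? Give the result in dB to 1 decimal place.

87.4 dB

Source at 7 m: Lp = 102.4 − 20·log₁₀(7) − 11 = 74.5 dB.
Sum in the linear (power) domain: Σ 10^(Lᵢ/10) = 10^(74.5/10) + 10^(87.1/10) + 10^(71.5/10) = 5.552e+08.
Back to dB: 10·log₁₀ Σ = 87.4 dB.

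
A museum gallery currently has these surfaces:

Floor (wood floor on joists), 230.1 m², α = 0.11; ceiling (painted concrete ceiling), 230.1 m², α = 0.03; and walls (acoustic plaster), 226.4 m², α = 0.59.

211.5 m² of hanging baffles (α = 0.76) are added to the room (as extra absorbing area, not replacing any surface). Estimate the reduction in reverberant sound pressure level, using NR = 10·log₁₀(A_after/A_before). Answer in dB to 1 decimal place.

2.9 dB

Total absorption A_before = 230.1*0.11 + 230.1*0.03 + 226.4*0.59
  = 25.311 + 6.903 + 133.576 = 165.790 m² sabins.
Added absorption = 211.5 × 0.76 = 160.740 sabins.
A_after = 165.790 + 160.740 = 326.530 sabins.
Reduction = 10 log₁₀(A_after/A_before) = 10 log₁₀(1.9695) = 2.9 dB.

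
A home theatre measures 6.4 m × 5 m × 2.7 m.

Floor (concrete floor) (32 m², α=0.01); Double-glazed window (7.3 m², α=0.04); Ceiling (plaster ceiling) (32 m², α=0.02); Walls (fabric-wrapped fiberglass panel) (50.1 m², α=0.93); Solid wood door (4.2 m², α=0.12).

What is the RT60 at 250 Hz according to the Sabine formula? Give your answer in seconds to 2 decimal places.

0.29 seconds

Summing Sᵢαᵢ: 0.320 + 0.292 + 0.640 + 46.593 + 0.504 → A = 48.349 sabins.
Room volume: 86.4 m³.
T = 0.161 V/A = 0.161·86.4/48.349 = 0.29 s.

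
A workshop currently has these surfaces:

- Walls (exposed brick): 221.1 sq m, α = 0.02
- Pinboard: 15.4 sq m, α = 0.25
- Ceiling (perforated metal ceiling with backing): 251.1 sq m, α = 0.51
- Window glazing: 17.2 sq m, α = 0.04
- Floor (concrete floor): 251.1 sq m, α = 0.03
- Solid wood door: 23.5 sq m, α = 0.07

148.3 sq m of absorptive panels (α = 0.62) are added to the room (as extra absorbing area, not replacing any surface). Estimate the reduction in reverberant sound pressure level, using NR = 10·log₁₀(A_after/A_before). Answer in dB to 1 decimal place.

2.1 dB

Total absorption A_before = 221.1×0.02 + 15.4×0.25 + 251.1×0.51 + 17.2×0.04 + 251.1×0.03 + 23.5×0.07
  = 4.422 + 3.850 + 128.061 + 0.688 + 7.533 + 1.645 = 146.199 sq m sabins.
Added absorption = 148.3 × 0.62 = 91.946 sabins.
A_after = 146.199 + 91.946 = 238.145 sabins.
NR = 10·log₁₀(238.145/146.199) = 2.1 dB.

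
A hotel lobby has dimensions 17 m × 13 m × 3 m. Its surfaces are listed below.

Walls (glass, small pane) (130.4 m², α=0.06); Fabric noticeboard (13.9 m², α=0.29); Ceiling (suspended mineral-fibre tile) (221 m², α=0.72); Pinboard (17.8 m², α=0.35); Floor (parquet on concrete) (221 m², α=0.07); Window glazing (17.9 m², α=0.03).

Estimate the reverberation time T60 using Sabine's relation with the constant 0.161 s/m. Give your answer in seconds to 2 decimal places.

A = Σ Sᵢαᵢ = 130.4*0.06 + 13.9*0.29 + 221*0.72 + 17.8*0.35 + 221*0.07 + 17.9*0.03 = 193.212 sabins.
Volume V = 17 × 13 × 3 = 663 m³.
RT60 = 0.161 · V / A = 0.161 × 663 / 193.212 = 0.55 s.

0.55 seconds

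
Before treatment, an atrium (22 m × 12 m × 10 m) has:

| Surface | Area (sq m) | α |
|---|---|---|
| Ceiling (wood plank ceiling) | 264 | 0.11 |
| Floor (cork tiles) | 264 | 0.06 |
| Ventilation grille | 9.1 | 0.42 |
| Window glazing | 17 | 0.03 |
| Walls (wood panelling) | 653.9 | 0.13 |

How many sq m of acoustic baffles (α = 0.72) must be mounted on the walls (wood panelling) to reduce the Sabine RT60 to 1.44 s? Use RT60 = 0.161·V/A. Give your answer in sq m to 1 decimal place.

Equivalent absorption area: A₁ = 264×0.11 + 264×0.06 + 9.1×0.42 + 17×0.03 + 653.9×0.13 = 134.219 sq m.
Required A₂ = 0.161·2640/1.44 = 295.167 sabins.
ΔA needed = 295.167 − 134.219 = 160.948 sabins.
Net gain per sq m: Δα = 0.72 − 0.13 = 0.59.
Panel area = 160.948 / 0.59 = 272.8 sq m.

272.8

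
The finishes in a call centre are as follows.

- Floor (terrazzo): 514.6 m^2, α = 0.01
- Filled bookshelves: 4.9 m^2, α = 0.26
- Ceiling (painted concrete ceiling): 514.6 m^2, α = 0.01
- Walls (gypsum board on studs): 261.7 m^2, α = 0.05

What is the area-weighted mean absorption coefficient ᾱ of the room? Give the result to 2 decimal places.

0.02

S = Σ Sᵢ = 514.6 + 4.9 + 514.6 + 261.7 = 1295.8 m^2.
A = 514.6×0.01 + 4.9×0.26 + 514.6×0.01 + 261.7×0.05 = 24.651 sabins.
ᾱ = A/S = 0.02.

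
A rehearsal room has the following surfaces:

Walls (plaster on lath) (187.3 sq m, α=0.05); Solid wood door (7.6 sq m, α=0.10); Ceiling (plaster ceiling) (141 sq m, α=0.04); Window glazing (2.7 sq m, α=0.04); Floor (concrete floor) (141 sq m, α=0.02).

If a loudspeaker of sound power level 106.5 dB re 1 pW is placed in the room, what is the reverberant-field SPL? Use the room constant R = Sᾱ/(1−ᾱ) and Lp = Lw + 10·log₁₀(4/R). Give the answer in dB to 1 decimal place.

99.6 dB

Σ(Sᵢαᵢ) = 187.3·0.05 + 7.6·0.10 + 141·0.04 + 2.7·0.04 + 141·0.02 = 18.693; total area S = 479.6 sq m.
ᾱ = 0.0390, so room constant R = A/(1−ᾱ) = 19.452 sq m.
Lp = Lw + 10 log₁₀(4/R) = 106.5 -6.87 = 99.6 dB.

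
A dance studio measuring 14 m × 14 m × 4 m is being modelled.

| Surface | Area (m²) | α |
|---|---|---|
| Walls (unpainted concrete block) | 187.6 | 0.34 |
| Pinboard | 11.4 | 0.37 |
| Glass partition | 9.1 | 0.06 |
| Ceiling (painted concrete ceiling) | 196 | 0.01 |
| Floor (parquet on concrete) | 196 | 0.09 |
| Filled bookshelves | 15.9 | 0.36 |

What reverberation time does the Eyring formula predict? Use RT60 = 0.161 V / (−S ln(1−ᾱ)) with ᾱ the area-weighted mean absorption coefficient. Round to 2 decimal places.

Total surface area S = 187.6 + 11.4 + 9.1 + 196 + 196 + 15.9 = 616.0 m².
Absorption A = 187.6×0.34 + 11.4×0.37 + 9.1×0.06 + 196×0.01 + 196×0.09 + 15.9×0.36 = 93.872 sabins.
Mean coefficient ᾱ = A/S = 0.1524.
Eyring denominator: −S ln(1−ᾱ) = 101.853.
V = 14 × 14 × 4 = 784 m³.
T = 0.161·V/[−S·ln(1−ᾱ)] = 0.161·784/101.853 = 1.24 s.

1.24 s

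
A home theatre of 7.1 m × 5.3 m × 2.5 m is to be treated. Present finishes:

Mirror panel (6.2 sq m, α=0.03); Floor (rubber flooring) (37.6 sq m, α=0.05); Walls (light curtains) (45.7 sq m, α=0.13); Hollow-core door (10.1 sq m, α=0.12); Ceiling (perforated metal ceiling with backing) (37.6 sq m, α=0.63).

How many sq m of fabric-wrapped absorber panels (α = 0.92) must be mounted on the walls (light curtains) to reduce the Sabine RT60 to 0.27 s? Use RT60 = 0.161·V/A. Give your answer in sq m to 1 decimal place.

Equivalent absorption area: A₁ = 6.2*0.03 + 37.6*0.05 + 45.7*0.13 + 10.1*0.12 + 37.6*0.63 = 32.907 sq m.
V = 94.075 m³. Target absorption A₂ = 0.161 × 94.075 / 0.27 = 56.097 sabins.
Absorption to add: 56.097 − 32.907 = 23.190 sabins.
Net gain per sq m: Δα = 0.92 − 0.13 = 0.79.
Area = ΔA/Δα = 23.190/0.79 = 29.4 sq m.

29.4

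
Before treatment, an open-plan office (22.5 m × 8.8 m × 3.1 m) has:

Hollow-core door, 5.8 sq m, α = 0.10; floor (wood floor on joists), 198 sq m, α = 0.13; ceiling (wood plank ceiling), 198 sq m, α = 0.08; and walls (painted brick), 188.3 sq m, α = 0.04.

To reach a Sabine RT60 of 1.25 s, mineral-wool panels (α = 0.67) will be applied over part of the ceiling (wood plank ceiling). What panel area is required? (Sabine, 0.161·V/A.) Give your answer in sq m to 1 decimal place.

49.8

Equivalent absorption area: A₁ = 5.8·0.10 + 198·0.13 + 198·0.08 + 188.3·0.04 = 49.692 sq m.
V = 613.8 m³. Target absorption A₂ = 0.161 × 613.8 / 1.25 = 79.057 sabins.
ΔA needed = 79.057 − 49.692 = 29.365 sabins.
Net gain per sq m: Δα = 0.67 − 0.08 = 0.59.
Area = ΔA/Δα = 29.365/0.59 = 49.8 sq m.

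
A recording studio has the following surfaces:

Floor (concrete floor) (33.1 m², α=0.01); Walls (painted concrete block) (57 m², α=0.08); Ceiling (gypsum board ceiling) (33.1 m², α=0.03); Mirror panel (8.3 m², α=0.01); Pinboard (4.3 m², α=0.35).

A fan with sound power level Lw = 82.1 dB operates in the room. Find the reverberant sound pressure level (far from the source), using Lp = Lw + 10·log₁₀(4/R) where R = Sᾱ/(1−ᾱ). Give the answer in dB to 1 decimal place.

79.1 dB

A = 7.472 sabins; S = 135.8 m².
ᾱ = 7.472/135.8 = 0.0550; R = Sᾱ/(1−ᾱ) = 7.472/(1−0.0550) = 7.907 m².
Lp = 82.1 + 10·log₁₀(4/7.907) = 82.1 + (-2.96) = 79.1 dB.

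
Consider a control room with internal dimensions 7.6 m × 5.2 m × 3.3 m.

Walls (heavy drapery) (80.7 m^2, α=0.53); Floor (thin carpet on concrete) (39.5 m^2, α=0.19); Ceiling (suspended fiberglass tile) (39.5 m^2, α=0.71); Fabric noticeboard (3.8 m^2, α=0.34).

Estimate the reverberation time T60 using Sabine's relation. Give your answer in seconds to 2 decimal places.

A = Σ Sᵢαᵢ = 80.7·0.53 + 39.5·0.19 + 39.5·0.71 + 3.8·0.34 = 79.613 sabins.
Volume V = 7.6 × 5.2 × 3.3 = 130.416 m³.
RT60 = 0.161 · V / A = 0.161 × 130.416 / 79.613 = 0.26 s.

0.26 seconds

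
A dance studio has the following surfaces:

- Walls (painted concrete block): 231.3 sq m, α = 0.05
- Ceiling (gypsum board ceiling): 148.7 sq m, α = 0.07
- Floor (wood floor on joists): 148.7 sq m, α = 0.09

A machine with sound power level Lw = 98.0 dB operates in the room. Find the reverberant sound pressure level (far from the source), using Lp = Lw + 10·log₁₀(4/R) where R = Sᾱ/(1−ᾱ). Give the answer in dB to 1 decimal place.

A = 35.357 sabins; S = 528.7 sq m.
ᾱ = 0.0669, so room constant R = A/(1−ᾱ) = 37.892 sq m.
Lp = Lw + 10 log₁₀(4/R) = 98.0 -9.76 = 88.2 dB.

88.2 dB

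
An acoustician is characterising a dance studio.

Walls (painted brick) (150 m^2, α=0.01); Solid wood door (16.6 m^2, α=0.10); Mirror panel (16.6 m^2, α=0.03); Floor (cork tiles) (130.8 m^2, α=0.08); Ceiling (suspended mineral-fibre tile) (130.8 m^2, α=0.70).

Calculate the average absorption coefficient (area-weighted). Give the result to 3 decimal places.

0.238

S = Σ Sᵢ = 150 + 16.6 + 16.6 + 130.8 + 130.8 = 444.8 m^2.
Weighted sum Σ Sα = 105.682.
ᾱ = A/S = 0.238.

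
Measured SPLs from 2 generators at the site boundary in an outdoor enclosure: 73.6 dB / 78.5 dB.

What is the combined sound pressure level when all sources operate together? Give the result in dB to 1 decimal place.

Sum in the linear (power) domain: Σ 10^(Lᵢ/10) = 10^(73.6/10) + 10^(78.5/10) = 9.37e+07.
Back to dB: 10·log₁₀ Σ = 79.7 dB.

79.7 dB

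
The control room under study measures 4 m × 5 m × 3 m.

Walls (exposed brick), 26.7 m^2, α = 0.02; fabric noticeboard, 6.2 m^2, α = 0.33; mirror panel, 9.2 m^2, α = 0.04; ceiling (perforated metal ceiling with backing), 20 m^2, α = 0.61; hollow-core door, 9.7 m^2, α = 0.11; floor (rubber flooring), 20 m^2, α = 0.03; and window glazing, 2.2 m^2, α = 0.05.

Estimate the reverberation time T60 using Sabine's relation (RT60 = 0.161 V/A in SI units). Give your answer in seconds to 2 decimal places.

0.57 sec

A = Σ Sᵢαᵢ = 26.7*0.02 + 6.2*0.33 + 9.2*0.04 + 20*0.61 + 9.7*0.11 + 20*0.03 + 2.2*0.05 = 16.925 sabins.
V = 4·5·3 = 60 m³.
RT60 = 0.161 · V / A = 0.161 × 60 / 16.925 = 0.57 s.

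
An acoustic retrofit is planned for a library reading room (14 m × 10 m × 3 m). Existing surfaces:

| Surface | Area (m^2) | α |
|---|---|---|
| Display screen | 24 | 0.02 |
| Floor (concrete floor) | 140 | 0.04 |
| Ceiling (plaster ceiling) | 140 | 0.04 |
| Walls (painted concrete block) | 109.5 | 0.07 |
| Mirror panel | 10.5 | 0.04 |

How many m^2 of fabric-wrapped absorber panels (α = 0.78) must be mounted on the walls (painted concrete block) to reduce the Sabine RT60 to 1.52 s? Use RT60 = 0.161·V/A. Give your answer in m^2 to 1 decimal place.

Equivalent absorption area: A₁ = 24·0.02 + 140·0.04 + 140·0.04 + 109.5·0.07 + 10.5·0.04 = 19.765 m^2.
V = 420 m³. Target absorption A₂ = 0.161 × 420 / 1.52 = 44.487 sabins.
Absorption to add: 44.487 − 19.765 = 24.722 sabins.
Each m^2 of panel replacing the walls (painted concrete block) adds (0.78 − 0.07) = 0.71 sabins.
Panel area = 24.722 / 0.71 = 34.8 m^2.

34.8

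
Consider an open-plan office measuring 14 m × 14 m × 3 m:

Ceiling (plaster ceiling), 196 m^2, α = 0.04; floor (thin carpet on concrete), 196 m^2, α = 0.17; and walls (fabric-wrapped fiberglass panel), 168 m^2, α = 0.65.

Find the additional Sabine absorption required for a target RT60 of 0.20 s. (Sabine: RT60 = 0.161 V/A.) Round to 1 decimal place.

A₁ = Σ Sᵢαᵢ = 196·0.04 + 196·0.17 + 168·0.65 = 150.360 sabins.
For T = 0.20 s, need A₂ = 0.161·V/T = 0.161·588/0.20 = 473.340 sabins.
Shortfall: 473.340 − 150.360 = 323.0 sabins.

323.0 sabins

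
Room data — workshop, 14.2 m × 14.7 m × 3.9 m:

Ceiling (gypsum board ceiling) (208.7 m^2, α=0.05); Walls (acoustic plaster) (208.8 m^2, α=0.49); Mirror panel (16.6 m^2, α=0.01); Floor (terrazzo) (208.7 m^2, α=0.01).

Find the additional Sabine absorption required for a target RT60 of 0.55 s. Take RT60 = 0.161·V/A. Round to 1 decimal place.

123.3 sabins

Equivalent absorption area: A₁ = 208.7*0.05 + 208.8*0.49 + 16.6*0.01 + 208.7*0.01 = 115.000 m^2.
V = 814.086 m³. Required absorption A₂ = 0.161 × 814.086 / 0.55 = 238.305 sabins.
Shortfall: 238.305 − 115.000 = 123.3 sabins.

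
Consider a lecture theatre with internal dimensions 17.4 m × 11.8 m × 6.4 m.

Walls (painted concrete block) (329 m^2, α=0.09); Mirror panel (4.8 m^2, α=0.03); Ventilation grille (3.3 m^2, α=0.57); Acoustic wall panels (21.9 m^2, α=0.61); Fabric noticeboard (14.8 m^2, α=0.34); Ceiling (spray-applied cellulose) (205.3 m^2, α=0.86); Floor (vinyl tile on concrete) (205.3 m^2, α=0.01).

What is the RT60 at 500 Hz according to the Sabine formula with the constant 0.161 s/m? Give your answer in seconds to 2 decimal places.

0.93 s

Equivalent absorption area: A = 329×0.09 + 4.8×0.03 + 3.3×0.57 + 21.9×0.61 + 14.8×0.34 + 205.3×0.86 + 205.3×0.01 = 228.637 m^2.
Room volume: 1314.048 m³.
Sabine: RT60 = 0.161 × 1314.048 / 228.637 = 0.93 s.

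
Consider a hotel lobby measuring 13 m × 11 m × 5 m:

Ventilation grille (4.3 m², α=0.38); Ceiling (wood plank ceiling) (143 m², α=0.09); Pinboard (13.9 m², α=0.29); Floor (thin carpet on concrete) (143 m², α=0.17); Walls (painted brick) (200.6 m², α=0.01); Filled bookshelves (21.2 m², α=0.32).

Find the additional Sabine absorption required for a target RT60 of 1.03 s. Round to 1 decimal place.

60.1 sabins

Total absorption A₁ = 4.3×0.38 + 143×0.09 + 13.9×0.29 + 143×0.17 + 200.6×0.01 + 21.2×0.32
  = 1.634 + 12.870 + 4.031 + 24.310 + 2.006 + 6.784 = 51.635 m² sabins.
V = 715 m³. Required absorption A₂ = 0.161 × 715 / 1.03 = 111.762 sabins.
Shortfall: 111.762 − 51.635 = 60.1 sabins.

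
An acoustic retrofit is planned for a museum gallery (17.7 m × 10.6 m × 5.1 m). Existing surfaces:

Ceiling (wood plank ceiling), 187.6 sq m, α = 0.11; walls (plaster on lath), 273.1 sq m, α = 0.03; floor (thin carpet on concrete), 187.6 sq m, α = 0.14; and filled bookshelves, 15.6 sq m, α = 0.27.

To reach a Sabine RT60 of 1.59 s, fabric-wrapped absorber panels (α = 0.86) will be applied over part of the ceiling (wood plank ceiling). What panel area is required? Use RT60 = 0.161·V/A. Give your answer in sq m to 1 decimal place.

Total absorption A₁ = 187.6×0.11 + 273.1×0.03 + 187.6×0.14 + 15.6×0.27
  = 20.636 + 8.193 + 26.264 + 4.212 = 59.305 sq m sabins.
Required A₂ = 0.161·956.862/1.59 = 96.890 sabins.
ΔA needed = 96.890 − 59.305 = 37.585 sabins.
Each sq m of panel replacing the ceiling (wood plank ceiling) adds (0.86 − 0.11) = 0.75 sabins.
Area = ΔA/Δα = 37.585/0.75 = 50.1 sq m.

50.1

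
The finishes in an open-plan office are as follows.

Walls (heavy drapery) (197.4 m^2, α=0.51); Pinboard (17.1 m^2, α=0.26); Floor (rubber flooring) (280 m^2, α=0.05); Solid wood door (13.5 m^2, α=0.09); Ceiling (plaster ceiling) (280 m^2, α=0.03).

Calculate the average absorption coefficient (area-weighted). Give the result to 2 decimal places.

0.16

S = Σ Sᵢ = 197.4 + 17.1 + 280 + 13.5 + 280 = 788.0 m^2.
Σ(Sᵢαᵢ) = 197.4·0.51 + 17.1·0.26 + 280·0.05 + 13.5·0.09 + 280·0.03 = 128.735.
ᾱ = 128.735 / 788.0 = 0.16.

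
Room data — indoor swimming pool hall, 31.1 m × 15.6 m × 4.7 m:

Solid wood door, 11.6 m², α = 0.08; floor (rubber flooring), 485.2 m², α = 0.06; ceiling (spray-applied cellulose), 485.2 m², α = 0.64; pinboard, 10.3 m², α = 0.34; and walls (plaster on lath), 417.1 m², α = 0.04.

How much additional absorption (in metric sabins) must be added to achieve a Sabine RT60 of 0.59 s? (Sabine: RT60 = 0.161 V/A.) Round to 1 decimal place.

261.5 sabins

Total absorption A₁ = 11.6*0.08 + 485.2*0.06 + 485.2*0.64 + 10.3*0.34 + 417.1*0.04
  = 0.928 + 29.112 + 310.528 + 3.502 + 16.684 = 360.754 m² sabins.
V = 2280.252 m³. Required absorption A₂ = 0.161 × 2280.252 / 0.59 = 622.238 sabins.
Additional absorption ΔA = 622.238 − 360.754 = 261.5 sabins.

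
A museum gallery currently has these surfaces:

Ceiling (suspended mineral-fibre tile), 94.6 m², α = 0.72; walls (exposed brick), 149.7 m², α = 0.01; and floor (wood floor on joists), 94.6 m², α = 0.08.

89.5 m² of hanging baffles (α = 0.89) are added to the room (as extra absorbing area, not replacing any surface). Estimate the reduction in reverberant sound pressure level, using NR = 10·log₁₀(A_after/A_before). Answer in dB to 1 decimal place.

Summing Sᵢαᵢ: 68.112 + 1.497 + 7.568 → A_before = 77.177 sabins.
Treatment contributes 89.5·0.89 = 79.655 sabins.
New total A_after = 156.832 sabins.
NR = 10·log₁₀(156.832/77.177) = 3.1 dB.

3.1 dB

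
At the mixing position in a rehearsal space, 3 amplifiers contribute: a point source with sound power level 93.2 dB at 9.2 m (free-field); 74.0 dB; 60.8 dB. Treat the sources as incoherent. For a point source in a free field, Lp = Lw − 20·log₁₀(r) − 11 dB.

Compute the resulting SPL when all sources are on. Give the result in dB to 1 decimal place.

74.5 dB

Source at 9.2 m: Lp = 93.2 − 20·log₁₀(9.2) − 11 = 62.9 dB.
Converting to relative power and adding: 10^(62.9/10) + 10^(74.0/10) + 10^(60.8/10) = 2.827e+07.
Combined level = 10 log₁₀(2.827e+07) = 74.5 dB.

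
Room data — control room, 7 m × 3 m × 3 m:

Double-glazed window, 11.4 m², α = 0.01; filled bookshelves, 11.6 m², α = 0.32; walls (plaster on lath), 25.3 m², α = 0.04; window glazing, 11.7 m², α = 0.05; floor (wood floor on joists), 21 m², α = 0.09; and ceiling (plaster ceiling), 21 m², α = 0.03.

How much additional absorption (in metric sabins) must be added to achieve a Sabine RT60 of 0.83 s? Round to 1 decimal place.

4.3 sabins

Summing Sᵢαᵢ: 0.114 + 3.712 + 1.012 + 0.585 + 1.890 + 0.630 → A₁ = 7.943 sabins.
Target A₂ = 0.161·63/0.83 = 12.220 sabins (V = 63 m³).
ΔA = A₂ − A₁ = 12.220 − 7.943 = 4.3 sabins.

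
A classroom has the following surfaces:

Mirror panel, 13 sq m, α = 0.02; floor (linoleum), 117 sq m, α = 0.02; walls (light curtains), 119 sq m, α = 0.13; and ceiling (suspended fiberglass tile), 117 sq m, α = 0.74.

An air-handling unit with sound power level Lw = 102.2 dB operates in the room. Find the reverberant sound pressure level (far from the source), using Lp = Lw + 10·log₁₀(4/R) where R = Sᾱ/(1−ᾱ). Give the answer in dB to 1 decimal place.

Σ(Sᵢαᵢ) = 13·0.02 + 117·0.02 + 119·0.13 + 117·0.74 = 104.650; total area S = 366.0 sq m.
ᾱ = 104.650/366.0 = 0.2859; R = Sᾱ/(1−ᾱ) = 104.650/(1−0.2859) = 146.548 sq m.
Lp = Lw + 10 log₁₀(4/R) = 102.2 -15.64 = 86.6 dB.

86.6 dB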